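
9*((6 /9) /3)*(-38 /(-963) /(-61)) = -76 /58743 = -0.00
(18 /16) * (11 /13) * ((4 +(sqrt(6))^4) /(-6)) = -165 /26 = -6.35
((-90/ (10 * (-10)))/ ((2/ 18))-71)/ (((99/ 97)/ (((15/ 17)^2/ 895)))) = -3589/ 66946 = -0.05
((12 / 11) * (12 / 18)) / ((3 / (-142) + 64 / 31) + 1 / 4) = 70432 / 222101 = 0.32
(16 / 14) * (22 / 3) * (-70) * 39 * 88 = -2013440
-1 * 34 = -34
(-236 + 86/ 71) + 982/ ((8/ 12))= 87913/ 71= 1238.21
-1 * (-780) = 780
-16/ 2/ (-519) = 8/ 519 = 0.02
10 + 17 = 27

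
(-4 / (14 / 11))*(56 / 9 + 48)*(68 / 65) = -730048 / 4095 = -178.28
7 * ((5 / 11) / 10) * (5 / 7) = 5 / 22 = 0.23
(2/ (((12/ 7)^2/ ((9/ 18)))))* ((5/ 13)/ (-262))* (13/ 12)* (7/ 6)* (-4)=1715/ 679104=0.00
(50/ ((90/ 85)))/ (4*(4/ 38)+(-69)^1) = -8075/ 11727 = -0.69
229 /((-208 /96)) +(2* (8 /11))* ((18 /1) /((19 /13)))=-238494 /2717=-87.78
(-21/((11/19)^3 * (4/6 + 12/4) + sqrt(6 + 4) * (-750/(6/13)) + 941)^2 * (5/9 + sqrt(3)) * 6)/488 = -154131421076489143448795529 * sqrt(3)/14243934909970228889800749280256552 - 8641915864212255776321625 * sqrt(30)/7121967454985114444900374640128276 - 85628567264716190804886405/14243934909970228889800749280256552 - 4801064369006808764623125 * sqrt(10)/7121967454985114444900374640128276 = -0.00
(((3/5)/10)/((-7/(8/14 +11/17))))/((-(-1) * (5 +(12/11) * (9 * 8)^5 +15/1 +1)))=-0.00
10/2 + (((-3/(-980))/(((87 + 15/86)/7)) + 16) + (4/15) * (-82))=-50521/58310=-0.87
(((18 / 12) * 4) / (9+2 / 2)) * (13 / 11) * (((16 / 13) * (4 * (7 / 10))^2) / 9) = 3136 / 4125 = 0.76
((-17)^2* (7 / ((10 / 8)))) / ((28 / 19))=1098.20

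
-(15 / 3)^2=-25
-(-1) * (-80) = -80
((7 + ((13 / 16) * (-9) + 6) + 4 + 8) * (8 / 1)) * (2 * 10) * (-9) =-25470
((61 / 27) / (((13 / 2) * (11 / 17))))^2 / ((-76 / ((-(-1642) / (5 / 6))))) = -7.48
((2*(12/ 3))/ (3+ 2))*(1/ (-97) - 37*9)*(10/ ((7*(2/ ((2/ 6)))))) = -258416/ 2037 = -126.86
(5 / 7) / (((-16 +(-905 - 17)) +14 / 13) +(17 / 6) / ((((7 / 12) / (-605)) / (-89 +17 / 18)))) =117 / 42231017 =0.00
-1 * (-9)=9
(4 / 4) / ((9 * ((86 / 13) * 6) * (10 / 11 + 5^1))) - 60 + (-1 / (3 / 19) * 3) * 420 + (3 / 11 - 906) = -2284917539 / 255420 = -8945.73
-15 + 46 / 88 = -637 / 44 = -14.48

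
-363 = -363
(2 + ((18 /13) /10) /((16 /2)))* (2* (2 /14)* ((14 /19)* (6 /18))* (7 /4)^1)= 7343 /29640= 0.25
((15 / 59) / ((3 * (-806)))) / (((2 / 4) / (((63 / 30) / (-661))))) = 21 / 31433194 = 0.00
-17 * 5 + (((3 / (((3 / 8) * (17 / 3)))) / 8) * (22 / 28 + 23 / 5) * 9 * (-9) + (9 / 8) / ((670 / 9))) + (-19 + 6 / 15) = -115174081 / 637840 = -180.57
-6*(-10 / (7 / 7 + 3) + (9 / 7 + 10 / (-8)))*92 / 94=4761 / 329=14.47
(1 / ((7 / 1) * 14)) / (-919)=-1 / 90062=-0.00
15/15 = 1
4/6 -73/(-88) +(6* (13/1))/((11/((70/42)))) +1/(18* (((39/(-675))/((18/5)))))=33815/3432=9.85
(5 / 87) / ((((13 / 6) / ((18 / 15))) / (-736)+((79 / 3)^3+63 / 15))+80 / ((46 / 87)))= 662400 / 212260765837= 0.00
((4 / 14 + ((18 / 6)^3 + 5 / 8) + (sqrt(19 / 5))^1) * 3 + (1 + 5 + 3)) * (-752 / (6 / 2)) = -162714 / 7 - 752 * sqrt(95) / 5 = -24710.78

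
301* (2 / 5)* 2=1204 / 5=240.80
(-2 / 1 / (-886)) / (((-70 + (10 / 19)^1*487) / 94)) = 893 / 784110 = 0.00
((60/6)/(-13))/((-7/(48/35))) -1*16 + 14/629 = -15.83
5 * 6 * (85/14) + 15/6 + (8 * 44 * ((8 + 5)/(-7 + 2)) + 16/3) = -152297/210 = -725.22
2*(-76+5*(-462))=-4772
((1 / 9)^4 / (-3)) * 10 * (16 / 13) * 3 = -160 / 85293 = -0.00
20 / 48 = 5 / 12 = 0.42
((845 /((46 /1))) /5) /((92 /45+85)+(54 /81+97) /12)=5070 /131353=0.04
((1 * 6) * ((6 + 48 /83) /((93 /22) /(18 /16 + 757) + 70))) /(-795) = -7285278 /10272593189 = -0.00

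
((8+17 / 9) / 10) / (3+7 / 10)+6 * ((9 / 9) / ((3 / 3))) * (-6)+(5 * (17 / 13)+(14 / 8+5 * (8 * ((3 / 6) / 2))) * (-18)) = -2083931 / 8658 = -240.69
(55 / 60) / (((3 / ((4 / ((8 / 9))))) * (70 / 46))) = 253 / 280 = 0.90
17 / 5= 3.40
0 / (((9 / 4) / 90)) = 0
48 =48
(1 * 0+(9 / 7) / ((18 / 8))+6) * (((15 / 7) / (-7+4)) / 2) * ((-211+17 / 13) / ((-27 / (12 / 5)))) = -250792 / 5733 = -43.75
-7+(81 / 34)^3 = 256313 / 39304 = 6.52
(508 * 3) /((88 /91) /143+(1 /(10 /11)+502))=18028920 /5951753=3.03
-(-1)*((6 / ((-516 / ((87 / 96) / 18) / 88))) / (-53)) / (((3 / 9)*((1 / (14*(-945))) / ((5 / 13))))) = -3516975 / 237016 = -14.84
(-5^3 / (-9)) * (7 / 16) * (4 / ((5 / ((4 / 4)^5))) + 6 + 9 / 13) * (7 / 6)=596575 / 11232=53.11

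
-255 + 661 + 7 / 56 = 3249 / 8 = 406.12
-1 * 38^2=-1444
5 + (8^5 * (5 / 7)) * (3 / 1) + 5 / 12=5898695 / 84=70222.56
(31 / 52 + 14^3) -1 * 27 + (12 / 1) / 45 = 2119933 / 780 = 2717.86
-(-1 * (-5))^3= -125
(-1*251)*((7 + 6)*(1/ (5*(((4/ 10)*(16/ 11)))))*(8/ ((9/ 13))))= -466609/ 36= -12961.36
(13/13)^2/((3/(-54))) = -18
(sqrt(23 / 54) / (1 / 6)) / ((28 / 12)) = sqrt(138) / 7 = 1.68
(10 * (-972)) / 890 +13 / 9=-7591 / 801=-9.48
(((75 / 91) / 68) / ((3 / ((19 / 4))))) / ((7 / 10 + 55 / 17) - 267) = -2375 / 32556888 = -0.00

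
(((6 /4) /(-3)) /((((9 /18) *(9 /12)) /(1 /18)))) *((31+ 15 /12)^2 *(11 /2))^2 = -1241024763 /512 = -2423876.49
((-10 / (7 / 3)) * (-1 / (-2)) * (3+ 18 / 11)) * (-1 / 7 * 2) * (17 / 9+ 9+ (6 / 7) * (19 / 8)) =36.69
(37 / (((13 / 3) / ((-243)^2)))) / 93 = 2184813 / 403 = 5421.37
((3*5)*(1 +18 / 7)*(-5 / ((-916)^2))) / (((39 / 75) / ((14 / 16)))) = -46875 / 87261824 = -0.00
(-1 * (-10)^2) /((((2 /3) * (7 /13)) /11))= -21450 /7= -3064.29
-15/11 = -1.36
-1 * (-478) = 478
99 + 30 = 129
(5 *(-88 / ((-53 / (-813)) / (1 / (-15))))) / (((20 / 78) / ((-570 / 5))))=-53014104 / 265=-200053.22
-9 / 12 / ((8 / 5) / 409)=-6135 / 32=-191.72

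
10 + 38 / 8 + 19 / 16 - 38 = -353 / 16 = -22.06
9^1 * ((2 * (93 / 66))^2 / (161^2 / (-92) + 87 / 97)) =-3355812 / 13185491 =-0.25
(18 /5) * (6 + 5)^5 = 2898918 /5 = 579783.60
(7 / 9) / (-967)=-7 / 8703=-0.00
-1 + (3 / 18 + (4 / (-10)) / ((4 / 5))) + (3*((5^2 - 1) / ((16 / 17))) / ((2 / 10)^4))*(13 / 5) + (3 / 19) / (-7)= 99200293 / 798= 124311.14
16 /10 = 8 /5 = 1.60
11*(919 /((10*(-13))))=-10109 /130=-77.76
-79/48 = -1.65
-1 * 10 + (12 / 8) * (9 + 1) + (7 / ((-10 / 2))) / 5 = 118 / 25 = 4.72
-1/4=-0.25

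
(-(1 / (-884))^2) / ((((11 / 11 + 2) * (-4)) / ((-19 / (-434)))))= 19 / 4069822848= 0.00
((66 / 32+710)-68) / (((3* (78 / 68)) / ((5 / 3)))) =97325 / 312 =311.94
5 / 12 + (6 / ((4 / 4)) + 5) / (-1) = -127 / 12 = -10.58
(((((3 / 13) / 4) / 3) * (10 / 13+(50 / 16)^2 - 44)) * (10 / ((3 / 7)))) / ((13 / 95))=-30859325 / 281216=-109.74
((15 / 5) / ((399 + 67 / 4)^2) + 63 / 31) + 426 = 36696336549 / 85732639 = 428.03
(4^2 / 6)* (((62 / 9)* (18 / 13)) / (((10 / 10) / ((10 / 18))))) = 4960 / 351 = 14.13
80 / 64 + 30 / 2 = 65 / 4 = 16.25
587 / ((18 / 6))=587 / 3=195.67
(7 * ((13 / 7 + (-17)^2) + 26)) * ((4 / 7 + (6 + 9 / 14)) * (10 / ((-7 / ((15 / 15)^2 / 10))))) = -112009 / 49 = -2285.90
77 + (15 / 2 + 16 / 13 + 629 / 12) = 21551 / 156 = 138.15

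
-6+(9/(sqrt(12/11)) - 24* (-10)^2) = -2406+3* sqrt(33)/2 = -2397.38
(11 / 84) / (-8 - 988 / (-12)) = 11 / 6244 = 0.00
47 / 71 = 0.66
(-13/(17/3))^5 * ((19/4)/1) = -1714259781/5679428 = -301.84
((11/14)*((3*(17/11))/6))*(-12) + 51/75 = -1156/175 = -6.61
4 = 4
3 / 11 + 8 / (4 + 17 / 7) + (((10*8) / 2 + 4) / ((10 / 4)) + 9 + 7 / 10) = 28529 / 990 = 28.82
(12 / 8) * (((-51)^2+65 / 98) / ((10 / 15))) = 2294667 / 392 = 5853.74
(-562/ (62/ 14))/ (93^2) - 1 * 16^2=-68642398/ 268119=-256.01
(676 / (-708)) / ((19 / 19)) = -169 / 177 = -0.95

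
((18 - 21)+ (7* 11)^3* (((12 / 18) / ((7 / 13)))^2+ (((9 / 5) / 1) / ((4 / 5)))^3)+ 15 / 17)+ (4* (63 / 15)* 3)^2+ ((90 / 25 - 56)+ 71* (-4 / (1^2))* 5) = 1444582442173 / 244800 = 5901072.07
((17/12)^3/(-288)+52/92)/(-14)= -6356633/160247808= -0.04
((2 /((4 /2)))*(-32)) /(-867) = 32 /867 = 0.04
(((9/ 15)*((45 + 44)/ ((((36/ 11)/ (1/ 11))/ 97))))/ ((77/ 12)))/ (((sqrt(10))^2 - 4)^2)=8633/ 13860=0.62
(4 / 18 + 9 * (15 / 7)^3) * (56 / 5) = 2192488 / 2205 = 994.33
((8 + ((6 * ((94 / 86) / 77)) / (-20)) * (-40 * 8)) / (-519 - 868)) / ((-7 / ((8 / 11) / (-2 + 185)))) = 248000 / 64710902487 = 0.00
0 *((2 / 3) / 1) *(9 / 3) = 0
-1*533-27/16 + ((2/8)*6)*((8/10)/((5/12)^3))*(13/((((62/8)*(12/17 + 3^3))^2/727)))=-125849607474707/236876890000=-531.29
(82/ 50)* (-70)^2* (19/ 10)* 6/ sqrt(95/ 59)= 24108* sqrt(5605)/ 25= 72195.31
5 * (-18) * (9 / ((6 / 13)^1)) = -1755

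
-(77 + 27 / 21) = -548 / 7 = -78.29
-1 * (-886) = 886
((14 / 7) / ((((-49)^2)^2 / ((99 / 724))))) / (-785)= -99 / 1638183500170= -0.00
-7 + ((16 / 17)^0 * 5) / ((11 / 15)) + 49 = 48.82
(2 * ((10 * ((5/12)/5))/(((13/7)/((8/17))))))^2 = 78400/439569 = 0.18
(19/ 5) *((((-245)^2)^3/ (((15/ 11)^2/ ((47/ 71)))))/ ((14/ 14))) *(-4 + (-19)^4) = 8120880901122274583375/ 213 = 38126201413719598982.98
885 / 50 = 17.70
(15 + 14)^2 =841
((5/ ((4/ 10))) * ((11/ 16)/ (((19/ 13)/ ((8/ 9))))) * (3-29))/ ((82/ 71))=-3299725/ 28044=-117.66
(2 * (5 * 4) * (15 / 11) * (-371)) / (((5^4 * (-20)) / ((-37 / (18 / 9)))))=-29.95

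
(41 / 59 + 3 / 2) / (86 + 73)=259 / 18762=0.01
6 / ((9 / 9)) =6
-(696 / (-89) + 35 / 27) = 15677 / 2403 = 6.52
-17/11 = -1.55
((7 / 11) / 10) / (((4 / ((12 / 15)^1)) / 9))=63 / 550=0.11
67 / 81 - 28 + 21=-500 / 81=-6.17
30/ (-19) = -30/ 19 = -1.58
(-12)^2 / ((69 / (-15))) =-720 / 23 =-31.30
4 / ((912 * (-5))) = -1 / 1140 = -0.00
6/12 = 1/2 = 0.50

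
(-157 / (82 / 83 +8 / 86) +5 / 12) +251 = 819265 / 7716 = 106.18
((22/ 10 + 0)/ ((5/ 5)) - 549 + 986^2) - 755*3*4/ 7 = 33962422/ 35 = 970354.91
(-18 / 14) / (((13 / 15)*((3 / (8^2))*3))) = -960 / 91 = -10.55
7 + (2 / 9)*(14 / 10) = 329 / 45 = 7.31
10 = 10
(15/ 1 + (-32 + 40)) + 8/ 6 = 73/ 3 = 24.33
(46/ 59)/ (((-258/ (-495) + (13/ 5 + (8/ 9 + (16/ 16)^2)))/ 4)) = 2277/ 3658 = 0.62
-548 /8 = -137 /2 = -68.50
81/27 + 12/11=45/11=4.09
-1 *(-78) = 78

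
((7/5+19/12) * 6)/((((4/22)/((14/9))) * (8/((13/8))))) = 179179/5760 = 31.11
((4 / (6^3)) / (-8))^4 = 1 / 34828517376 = 0.00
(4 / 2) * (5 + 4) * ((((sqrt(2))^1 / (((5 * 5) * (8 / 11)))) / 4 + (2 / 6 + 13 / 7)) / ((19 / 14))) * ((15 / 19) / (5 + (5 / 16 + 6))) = 4158 * sqrt(2) / 326705 + 132480 / 65341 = 2.05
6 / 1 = 6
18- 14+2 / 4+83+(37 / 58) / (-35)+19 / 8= 729637 / 8120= 89.86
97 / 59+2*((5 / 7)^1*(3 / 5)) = 1033 / 413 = 2.50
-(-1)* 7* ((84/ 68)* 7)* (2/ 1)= 2058/ 17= 121.06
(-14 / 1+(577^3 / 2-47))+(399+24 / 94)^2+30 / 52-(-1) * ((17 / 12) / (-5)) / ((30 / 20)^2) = 372983968750921 / 3876795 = 96209360.76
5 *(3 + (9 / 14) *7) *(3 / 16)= 225 / 32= 7.03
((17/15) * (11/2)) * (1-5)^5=-95744/15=-6382.93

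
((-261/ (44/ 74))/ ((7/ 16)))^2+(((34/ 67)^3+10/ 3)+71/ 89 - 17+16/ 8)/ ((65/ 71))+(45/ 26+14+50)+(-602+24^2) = 1006688.41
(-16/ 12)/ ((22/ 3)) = -2/ 11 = -0.18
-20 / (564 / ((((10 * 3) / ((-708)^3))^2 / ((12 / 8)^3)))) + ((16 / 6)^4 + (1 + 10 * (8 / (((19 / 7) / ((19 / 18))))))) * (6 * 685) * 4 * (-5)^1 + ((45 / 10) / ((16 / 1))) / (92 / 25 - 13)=-2636410033263919280071830625 / 387923291625587142528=-6796214.84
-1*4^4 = -256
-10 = -10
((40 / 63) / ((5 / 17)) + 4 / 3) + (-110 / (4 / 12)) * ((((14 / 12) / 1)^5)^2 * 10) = -543641682485 / 35271936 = -15412.87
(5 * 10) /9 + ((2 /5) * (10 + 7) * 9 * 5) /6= 56.56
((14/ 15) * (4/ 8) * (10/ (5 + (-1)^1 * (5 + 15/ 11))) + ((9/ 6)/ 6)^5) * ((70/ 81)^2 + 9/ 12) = -6193004233/ 1209323520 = -5.12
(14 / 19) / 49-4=-530 / 133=-3.98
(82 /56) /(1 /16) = 164 /7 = 23.43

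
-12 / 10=-6 / 5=-1.20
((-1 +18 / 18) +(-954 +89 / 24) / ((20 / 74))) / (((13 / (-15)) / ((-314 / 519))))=-132485863 / 53976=-2454.53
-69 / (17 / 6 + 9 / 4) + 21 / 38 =-30183 / 2318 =-13.02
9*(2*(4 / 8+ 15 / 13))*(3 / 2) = 1161 / 26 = 44.65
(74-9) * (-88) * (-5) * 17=486200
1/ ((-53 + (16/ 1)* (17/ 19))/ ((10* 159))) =-2014/ 49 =-41.10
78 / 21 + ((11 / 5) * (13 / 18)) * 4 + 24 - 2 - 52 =-6278 / 315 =-19.93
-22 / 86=-11 / 43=-0.26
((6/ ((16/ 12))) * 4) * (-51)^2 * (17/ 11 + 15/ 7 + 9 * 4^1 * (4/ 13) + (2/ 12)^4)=5536049609/ 8008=691314.89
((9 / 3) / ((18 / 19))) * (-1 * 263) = -4997 / 6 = -832.83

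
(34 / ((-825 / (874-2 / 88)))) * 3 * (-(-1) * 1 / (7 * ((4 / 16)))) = -261494 / 4235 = -61.75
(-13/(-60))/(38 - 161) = -13/7380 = -0.00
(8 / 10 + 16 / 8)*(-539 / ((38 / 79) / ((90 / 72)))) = -298067 / 76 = -3921.93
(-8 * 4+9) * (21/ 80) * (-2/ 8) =483/ 320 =1.51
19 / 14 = 1.36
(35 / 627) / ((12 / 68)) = 595 / 1881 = 0.32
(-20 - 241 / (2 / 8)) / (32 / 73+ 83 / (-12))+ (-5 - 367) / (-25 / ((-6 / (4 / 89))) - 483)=111682883124 / 731569925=152.66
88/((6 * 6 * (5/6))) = 44/15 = 2.93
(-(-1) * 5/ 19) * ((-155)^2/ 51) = 120125/ 969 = 123.97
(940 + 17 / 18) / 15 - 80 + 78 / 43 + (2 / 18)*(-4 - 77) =-283939 / 11610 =-24.46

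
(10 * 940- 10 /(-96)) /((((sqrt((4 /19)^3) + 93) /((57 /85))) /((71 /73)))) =77653243474683 /1177925966512- 2312967071 * sqrt(19) /147240745814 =65.86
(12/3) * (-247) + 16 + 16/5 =-4844/5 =-968.80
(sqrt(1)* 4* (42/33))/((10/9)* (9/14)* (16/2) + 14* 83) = 196/44957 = 0.00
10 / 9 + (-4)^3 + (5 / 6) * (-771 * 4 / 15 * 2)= -3650 / 9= -405.56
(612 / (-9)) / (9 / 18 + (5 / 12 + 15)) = -4.27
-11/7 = -1.57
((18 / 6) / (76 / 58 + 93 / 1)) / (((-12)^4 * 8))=29 / 151234560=0.00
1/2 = 0.50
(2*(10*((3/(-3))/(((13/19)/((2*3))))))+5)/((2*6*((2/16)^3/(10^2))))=-28352000/39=-726974.36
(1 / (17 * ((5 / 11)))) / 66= 1 / 510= 0.00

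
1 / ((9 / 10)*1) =10 / 9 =1.11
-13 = -13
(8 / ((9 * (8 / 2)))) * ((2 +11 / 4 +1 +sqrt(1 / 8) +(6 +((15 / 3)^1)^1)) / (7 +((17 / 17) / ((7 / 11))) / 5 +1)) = 35 * sqrt(2) / 5238 +2345 / 5238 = 0.46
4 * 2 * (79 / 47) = 632 / 47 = 13.45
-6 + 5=-1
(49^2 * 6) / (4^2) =7203 / 8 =900.38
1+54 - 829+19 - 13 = -768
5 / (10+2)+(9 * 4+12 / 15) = 2233 / 60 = 37.22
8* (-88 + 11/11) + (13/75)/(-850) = -44370013/63750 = -696.00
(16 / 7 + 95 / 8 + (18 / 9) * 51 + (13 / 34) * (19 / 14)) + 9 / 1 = 119647 / 952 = 125.68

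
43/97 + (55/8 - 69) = -47865/776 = -61.68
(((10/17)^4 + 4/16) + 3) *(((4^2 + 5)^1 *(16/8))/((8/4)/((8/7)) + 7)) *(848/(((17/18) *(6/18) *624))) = 6443924652/92290705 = 69.82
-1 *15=-15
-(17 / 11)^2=-289 / 121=-2.39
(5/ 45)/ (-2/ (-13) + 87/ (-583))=7579/ 315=24.06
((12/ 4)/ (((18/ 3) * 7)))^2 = 1/ 196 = 0.01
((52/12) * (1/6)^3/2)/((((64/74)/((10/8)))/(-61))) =-146705/165888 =-0.88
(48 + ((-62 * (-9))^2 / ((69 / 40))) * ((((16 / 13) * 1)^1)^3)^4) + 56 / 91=1168575046157310318952 / 535855957817063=2180763.37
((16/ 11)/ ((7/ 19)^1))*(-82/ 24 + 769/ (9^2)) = 13604/ 567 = 23.99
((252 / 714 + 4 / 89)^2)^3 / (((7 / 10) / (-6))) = -407973691255845120 / 11995920202280213809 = -0.03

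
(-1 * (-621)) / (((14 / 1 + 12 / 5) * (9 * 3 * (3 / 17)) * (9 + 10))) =1955 / 4674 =0.42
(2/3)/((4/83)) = 83/6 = 13.83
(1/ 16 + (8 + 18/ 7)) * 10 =5955/ 56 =106.34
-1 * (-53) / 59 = 53 / 59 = 0.90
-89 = -89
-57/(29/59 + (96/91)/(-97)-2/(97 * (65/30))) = -29685201/245363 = -120.98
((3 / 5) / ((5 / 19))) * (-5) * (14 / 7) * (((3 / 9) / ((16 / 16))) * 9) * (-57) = 3898.80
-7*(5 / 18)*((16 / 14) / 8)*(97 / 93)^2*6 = -47045 / 25947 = -1.81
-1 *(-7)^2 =-49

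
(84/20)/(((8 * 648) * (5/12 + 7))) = 7/64080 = 0.00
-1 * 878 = -878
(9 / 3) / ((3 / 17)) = 17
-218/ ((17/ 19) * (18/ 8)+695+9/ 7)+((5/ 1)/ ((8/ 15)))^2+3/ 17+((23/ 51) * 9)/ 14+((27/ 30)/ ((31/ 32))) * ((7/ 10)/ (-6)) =38563857771139/ 438542417600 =87.94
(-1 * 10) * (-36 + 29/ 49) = 17350/ 49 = 354.08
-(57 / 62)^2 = -0.85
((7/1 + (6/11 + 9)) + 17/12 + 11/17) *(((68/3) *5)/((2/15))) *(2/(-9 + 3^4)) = 1043975/2376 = 439.38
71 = 71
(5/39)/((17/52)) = 20/51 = 0.39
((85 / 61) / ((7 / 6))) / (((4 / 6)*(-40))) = -153 / 3416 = -0.04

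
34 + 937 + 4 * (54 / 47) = 45853 / 47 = 975.60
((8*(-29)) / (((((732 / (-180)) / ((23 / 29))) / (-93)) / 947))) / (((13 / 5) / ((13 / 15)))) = -1328283.93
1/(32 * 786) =0.00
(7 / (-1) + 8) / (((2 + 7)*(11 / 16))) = 16 / 99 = 0.16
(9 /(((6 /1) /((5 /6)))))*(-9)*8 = -90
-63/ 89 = -0.71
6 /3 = 2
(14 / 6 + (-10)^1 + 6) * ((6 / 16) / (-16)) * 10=25 / 64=0.39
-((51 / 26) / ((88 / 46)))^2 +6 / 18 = -2819051 / 3926208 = -0.72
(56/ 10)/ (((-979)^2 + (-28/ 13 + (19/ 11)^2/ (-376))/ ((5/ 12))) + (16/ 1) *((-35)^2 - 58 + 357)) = 0.00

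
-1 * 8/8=-1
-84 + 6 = -78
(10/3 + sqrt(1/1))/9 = 13/27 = 0.48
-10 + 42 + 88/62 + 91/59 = 63945/1829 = 34.96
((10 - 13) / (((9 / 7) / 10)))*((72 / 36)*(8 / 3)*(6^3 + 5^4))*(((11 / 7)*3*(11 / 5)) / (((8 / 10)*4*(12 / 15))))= -2544025 / 6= -424004.17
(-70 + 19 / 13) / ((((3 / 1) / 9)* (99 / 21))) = -567 / 13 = -43.62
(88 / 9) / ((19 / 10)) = 880 / 171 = 5.15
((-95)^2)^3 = 735091890625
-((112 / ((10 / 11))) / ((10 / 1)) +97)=-2733 / 25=-109.32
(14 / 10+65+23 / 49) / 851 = 16383 / 208495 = 0.08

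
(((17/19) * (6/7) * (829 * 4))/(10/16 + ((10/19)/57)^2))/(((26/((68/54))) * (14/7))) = 52585154528/533737295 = 98.52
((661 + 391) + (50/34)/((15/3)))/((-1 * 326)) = -17889/5542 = -3.23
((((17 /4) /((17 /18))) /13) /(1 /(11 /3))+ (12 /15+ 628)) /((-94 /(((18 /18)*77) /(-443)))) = 6306993 /5413460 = 1.17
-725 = -725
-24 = -24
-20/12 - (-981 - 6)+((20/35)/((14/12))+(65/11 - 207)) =1268912/1617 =784.73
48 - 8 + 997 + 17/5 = 5202/5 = 1040.40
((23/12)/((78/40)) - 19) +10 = -938/117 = -8.02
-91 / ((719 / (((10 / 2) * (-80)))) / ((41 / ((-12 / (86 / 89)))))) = -32086600 / 191973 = -167.14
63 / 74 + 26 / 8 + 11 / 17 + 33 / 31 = 453385 / 77996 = 5.81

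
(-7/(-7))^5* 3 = 3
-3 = -3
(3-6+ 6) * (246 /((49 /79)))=58302 /49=1189.84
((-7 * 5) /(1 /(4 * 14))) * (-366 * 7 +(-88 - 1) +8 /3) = 15572200 /3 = 5190733.33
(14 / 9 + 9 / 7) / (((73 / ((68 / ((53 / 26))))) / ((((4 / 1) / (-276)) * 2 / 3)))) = -0.01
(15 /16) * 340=1275 /4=318.75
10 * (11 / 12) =55 / 6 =9.17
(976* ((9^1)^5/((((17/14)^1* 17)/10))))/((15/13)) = 24196059.90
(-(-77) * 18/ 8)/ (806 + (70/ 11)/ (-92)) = 175329/ 815602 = 0.21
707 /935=0.76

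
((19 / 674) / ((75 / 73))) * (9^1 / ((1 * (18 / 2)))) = 1387 / 50550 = 0.03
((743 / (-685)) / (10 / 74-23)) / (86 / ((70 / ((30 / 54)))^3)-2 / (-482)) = 368143142346 / 32534689445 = 11.32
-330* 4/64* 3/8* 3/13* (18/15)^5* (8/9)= -32076/8125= -3.95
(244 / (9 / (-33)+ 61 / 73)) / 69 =48983 / 7797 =6.28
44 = 44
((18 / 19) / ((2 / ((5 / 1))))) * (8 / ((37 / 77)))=27720 / 703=39.43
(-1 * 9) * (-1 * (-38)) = -342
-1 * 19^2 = -361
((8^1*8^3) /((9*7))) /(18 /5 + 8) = 10240 /1827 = 5.60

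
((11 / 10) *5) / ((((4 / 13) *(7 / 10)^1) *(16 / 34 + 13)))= 12155 / 6412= 1.90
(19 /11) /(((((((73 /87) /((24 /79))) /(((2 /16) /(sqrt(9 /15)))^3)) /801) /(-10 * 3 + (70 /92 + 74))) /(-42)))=-95417879445 * sqrt(15) /93379264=-3957.54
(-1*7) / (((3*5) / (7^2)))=-343 / 15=-22.87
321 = 321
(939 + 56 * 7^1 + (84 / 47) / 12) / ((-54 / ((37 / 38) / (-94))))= 578717 / 2266434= 0.26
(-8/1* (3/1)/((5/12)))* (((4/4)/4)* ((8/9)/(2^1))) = -32/5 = -6.40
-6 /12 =-1 /2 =-0.50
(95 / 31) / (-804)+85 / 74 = 1055755 / 922188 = 1.14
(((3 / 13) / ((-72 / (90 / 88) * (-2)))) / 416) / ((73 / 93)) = 1395 / 277927936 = 0.00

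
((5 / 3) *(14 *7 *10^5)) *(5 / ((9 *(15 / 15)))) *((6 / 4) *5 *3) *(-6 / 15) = -245000000 / 3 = -81666666.67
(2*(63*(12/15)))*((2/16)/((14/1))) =0.90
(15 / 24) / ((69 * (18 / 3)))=5 / 3312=0.00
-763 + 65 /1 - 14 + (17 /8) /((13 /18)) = -36871 /52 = -709.06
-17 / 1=-17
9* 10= 90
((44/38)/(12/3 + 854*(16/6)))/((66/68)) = 17/32509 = 0.00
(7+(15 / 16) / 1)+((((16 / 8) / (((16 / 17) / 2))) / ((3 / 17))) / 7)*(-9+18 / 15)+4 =-8343 / 560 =-14.90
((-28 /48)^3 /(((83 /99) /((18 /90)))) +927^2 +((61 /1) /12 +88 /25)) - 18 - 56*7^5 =-32617981697 /398400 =-81872.44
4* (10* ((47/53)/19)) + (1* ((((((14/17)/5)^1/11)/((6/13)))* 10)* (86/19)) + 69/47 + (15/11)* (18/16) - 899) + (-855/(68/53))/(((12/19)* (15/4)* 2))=-27436965203/26551569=-1033.35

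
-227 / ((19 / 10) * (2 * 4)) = -1135 / 76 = -14.93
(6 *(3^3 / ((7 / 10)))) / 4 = 405 / 7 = 57.86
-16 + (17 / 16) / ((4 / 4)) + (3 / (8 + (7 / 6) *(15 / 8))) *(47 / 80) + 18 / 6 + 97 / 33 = -3797617 / 430320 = -8.83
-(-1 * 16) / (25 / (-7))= -4.48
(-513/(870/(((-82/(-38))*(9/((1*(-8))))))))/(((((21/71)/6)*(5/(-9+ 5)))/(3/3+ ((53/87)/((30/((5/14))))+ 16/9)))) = -64.70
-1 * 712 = -712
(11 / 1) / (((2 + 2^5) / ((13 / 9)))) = 143 / 306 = 0.47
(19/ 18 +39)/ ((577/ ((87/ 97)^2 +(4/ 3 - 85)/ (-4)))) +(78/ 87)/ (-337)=17250550855483/ 11460430495224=1.51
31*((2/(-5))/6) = -31/15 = -2.07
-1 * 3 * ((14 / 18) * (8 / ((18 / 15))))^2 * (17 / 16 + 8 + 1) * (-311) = 61336975 / 243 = 252415.53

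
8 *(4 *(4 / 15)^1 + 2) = 368 / 15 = 24.53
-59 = -59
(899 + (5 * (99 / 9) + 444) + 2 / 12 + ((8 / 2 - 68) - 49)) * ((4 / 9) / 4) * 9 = 7711 / 6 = 1285.17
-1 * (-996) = 996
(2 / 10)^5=1 / 3125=0.00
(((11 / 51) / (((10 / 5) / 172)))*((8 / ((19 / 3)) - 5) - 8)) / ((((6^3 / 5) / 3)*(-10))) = 1.51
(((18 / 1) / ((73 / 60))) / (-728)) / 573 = -45 / 1268813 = -0.00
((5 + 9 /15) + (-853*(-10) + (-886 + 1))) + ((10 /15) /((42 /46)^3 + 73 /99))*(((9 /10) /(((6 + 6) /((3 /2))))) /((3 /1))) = 552383705253 /72201200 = 7650.62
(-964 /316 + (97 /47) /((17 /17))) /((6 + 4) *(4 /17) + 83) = -62288 /5387563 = -0.01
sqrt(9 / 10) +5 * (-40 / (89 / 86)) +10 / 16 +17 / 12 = -408439 / 2136 +3 * sqrt(10) / 10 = -190.27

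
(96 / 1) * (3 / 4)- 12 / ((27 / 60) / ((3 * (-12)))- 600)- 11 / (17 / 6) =55601478 / 816017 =68.14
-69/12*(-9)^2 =-1863/4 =-465.75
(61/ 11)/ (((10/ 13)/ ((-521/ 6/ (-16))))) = 413153/ 10560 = 39.12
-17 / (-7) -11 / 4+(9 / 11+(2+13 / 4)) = 885 / 154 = 5.75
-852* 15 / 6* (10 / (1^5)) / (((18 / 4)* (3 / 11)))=-156200 / 9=-17355.56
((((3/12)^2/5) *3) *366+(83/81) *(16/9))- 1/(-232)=6575267/422820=15.55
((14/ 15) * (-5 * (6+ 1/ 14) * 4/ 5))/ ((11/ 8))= -544/ 33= -16.48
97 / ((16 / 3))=291 / 16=18.19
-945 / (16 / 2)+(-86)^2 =7277.88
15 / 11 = 1.36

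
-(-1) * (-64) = -64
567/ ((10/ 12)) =3402/ 5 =680.40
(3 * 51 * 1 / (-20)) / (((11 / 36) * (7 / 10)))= -2754 / 77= -35.77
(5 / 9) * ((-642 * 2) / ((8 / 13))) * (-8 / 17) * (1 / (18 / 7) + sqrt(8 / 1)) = 97370 / 459 + 55640 * sqrt(2) / 51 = 1755.01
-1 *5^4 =-625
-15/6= -5/2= -2.50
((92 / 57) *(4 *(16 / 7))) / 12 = 1.23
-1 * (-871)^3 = 660776311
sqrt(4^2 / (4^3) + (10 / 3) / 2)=1.38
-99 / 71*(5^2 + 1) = -2574 / 71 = -36.25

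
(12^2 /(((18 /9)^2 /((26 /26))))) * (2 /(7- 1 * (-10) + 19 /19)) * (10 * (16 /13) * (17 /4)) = 209.23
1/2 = 0.50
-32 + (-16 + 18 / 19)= -894 / 19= -47.05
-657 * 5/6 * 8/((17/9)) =-2318.82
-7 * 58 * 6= -2436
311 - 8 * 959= -7361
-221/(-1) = 221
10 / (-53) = -10 / 53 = -0.19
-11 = -11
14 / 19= 0.74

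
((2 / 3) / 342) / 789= 1 / 404757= 0.00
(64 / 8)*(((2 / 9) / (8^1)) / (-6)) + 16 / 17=415 / 459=0.90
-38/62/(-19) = 1/31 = 0.03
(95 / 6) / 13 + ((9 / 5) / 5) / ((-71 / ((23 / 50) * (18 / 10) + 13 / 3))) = 10312609 / 8653125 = 1.19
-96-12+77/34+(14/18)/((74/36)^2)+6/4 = -2421584/23273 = -104.05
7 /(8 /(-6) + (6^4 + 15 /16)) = 336 /62189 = 0.01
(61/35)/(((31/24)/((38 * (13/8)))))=90402/1085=83.32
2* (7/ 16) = 7/ 8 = 0.88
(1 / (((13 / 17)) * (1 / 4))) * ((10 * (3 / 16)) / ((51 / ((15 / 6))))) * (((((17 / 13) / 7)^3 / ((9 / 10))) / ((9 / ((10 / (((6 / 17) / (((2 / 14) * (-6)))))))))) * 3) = -52200625 / 1851523947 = -0.03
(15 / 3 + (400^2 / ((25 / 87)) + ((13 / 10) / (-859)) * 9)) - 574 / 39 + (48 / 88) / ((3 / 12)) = 2051841426337 / 3685110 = 556792.45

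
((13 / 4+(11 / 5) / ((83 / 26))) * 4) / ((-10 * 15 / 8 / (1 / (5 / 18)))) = -156936 / 51875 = -3.03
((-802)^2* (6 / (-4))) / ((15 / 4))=-1286408 / 5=-257281.60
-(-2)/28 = 1/14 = 0.07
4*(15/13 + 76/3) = 4132/39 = 105.95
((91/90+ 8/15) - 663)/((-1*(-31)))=-21.34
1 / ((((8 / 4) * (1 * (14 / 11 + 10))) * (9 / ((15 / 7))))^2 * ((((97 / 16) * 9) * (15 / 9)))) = 605 / 493304364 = 0.00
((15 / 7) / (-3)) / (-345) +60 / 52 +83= 528415 / 6279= 84.16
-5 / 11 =-0.45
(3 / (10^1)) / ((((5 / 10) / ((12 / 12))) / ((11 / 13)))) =33 / 65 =0.51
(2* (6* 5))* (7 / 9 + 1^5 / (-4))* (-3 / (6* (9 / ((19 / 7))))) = -1805 / 378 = -4.78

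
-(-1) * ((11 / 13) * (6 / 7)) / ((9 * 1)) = 0.08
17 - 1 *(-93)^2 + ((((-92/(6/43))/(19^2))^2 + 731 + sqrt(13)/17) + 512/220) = -509319462983/64508895 + sqrt(13)/17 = -7895.12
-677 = -677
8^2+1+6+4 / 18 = 641 / 9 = 71.22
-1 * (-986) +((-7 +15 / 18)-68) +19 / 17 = 93121 / 102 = 912.95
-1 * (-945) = 945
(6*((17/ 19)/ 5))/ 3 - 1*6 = -536/ 95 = -5.64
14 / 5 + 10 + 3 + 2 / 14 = 558 / 35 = 15.94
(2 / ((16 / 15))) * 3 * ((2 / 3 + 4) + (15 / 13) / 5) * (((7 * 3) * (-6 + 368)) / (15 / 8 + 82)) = 21779730 / 8723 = 2496.82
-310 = -310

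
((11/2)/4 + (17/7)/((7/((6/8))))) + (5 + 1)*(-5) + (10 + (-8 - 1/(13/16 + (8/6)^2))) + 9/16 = -7658313/292432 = -26.19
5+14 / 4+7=31 / 2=15.50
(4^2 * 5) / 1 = 80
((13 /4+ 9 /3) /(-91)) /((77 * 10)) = -5 /56056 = -0.00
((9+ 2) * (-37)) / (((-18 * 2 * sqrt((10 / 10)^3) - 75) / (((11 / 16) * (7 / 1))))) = 847 / 48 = 17.65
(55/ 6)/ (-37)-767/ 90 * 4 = -34.34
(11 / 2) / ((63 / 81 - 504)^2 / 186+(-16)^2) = 82863 / 24368737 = 0.00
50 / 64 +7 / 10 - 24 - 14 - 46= -13203 / 160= -82.52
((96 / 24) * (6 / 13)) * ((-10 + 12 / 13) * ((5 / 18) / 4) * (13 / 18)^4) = -49855 / 157464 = -0.32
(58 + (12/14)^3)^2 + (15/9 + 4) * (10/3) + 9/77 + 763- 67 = 48364649593/11647251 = 4152.45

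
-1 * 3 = -3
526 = 526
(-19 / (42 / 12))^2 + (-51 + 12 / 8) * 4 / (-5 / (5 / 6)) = 3061 / 49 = 62.47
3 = 3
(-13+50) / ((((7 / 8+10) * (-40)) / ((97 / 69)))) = -0.12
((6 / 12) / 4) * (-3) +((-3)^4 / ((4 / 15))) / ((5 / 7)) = 3399 / 8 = 424.88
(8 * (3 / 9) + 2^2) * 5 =33.33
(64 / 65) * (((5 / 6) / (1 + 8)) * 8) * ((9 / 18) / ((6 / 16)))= 1024 / 1053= 0.97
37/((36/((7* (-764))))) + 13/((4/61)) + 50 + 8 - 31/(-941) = -177519475/33876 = -5240.27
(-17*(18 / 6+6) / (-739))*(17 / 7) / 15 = 867 / 25865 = 0.03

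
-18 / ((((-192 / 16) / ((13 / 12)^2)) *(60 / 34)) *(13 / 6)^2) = 17 / 80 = 0.21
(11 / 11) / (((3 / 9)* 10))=3 / 10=0.30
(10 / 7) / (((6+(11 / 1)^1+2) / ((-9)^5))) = -4439.77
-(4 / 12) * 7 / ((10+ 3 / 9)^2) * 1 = -21 / 961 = -0.02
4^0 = 1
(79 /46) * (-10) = -395 /23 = -17.17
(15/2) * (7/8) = 6.56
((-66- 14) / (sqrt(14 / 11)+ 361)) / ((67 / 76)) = -24143680 / 96045639+ 6080 * sqrt(154) / 96045639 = -0.25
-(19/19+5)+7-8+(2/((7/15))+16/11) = -97/77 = -1.26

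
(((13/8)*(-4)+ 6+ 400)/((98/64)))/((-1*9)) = -12784/441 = -28.99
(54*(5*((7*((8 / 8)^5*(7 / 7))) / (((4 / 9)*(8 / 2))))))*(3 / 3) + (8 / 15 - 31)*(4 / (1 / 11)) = -33289 / 120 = -277.41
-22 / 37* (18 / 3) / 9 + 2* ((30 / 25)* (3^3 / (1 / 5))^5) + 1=11945465077567 / 111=107616802500.60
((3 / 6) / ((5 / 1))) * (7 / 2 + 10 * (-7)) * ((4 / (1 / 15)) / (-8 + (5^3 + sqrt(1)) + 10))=-399 / 128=-3.12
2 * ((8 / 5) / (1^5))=16 / 5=3.20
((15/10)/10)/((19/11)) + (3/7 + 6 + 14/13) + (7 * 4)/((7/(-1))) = 124223/34580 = 3.59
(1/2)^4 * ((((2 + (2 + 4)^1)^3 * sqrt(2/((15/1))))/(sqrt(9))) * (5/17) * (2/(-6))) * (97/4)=-776 * sqrt(30)/459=-9.26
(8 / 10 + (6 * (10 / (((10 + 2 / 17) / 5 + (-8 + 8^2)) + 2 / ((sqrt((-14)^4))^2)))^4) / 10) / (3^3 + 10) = 322381176315159026850094125493444 / 14900270304321848844347061304071785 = 0.02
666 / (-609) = -222 / 203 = -1.09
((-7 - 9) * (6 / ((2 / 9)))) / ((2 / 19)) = -4104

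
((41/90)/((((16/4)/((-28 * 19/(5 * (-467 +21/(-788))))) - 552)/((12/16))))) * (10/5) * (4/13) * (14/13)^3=-11790869216/23996262309045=-0.00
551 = 551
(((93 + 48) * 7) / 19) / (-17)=-987 / 323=-3.06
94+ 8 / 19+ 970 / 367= 676828 / 6973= 97.06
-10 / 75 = -2 / 15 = -0.13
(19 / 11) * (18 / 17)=342 / 187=1.83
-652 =-652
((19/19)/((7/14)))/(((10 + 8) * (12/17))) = 17/108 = 0.16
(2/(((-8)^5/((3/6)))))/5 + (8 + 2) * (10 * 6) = 98303999/163840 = 600.00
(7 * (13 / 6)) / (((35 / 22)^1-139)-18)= -77 / 789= -0.10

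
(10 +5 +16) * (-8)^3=-15872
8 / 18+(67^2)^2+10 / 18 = 20151122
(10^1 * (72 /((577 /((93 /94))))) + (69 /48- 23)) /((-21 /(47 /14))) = 2940125 /904736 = 3.25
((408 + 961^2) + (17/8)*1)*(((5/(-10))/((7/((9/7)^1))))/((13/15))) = -97904.79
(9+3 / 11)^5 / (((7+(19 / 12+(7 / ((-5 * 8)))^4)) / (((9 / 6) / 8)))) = 15898763566080000 / 10617641970353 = 1497.39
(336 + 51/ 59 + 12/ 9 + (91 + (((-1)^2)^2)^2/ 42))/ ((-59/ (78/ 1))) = -13826943/ 24367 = -567.45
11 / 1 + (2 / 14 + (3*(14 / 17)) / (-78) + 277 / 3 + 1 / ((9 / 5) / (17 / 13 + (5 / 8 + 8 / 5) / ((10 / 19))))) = 118645817 / 1113840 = 106.52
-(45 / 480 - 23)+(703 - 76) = 20797 / 32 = 649.91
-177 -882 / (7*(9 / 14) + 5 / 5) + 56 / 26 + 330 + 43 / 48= -29611 / 6864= -4.31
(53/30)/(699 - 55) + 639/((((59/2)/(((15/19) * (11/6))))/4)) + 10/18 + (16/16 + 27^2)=55614698039/64973160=855.96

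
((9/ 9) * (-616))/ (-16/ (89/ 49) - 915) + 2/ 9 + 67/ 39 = 25078121/ 9619623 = 2.61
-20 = -20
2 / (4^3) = 1 / 32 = 0.03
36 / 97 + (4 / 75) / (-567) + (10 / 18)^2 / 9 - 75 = -923092214 / 12374775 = -74.59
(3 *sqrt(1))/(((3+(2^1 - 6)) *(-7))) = 3/7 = 0.43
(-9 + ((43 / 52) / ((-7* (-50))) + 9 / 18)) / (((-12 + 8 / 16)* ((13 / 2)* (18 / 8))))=0.05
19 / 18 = 1.06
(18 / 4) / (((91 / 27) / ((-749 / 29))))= -26001 / 754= -34.48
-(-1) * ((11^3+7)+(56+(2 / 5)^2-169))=30629 / 25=1225.16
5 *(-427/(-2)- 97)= 1165/2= 582.50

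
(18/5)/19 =18/95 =0.19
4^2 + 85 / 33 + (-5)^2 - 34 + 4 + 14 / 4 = 1127 / 66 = 17.08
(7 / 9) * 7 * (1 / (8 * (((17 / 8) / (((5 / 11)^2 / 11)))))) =1225 / 203643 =0.01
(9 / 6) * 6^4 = 1944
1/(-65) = -1/65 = -0.02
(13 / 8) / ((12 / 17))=221 / 96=2.30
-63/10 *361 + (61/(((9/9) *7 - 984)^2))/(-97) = -2105758746169/925893130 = -2274.30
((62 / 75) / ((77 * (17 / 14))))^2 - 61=-11998722749 / 196700625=-61.00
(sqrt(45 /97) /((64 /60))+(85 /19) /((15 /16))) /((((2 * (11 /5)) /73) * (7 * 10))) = 3285 * sqrt(485) /478016+4964 /4389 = 1.28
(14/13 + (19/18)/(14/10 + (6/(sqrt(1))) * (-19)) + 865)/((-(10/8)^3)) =-3651119072/8233875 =-443.43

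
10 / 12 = 5 / 6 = 0.83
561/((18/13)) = 2431/6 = 405.17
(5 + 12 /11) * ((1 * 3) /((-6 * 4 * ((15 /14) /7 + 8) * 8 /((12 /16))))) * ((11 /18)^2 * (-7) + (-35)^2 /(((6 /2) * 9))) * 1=-45479399 /121499136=-0.37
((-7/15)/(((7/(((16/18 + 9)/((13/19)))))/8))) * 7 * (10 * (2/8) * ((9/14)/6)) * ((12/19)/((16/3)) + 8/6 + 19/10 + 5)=-847369/7020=-120.71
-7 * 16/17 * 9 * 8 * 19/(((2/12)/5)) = -4596480/17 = -270381.18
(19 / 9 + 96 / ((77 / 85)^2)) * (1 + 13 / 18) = 197006581 / 960498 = 205.11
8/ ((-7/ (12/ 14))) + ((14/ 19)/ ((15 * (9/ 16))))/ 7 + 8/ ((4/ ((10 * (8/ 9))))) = 2112848/ 125685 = 16.81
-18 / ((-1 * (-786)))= -0.02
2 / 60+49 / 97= 1567 / 2910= 0.54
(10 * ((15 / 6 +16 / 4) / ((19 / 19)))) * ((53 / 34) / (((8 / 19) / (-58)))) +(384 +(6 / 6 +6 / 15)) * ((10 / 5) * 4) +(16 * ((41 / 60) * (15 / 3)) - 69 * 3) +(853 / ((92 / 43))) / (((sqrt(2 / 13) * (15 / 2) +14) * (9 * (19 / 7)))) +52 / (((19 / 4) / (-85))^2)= 1392601899787937 / 247516747560 - 1283765 * sqrt(26) / 25543524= 5626.04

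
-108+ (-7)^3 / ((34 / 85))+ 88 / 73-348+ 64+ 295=-139181 / 146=-953.29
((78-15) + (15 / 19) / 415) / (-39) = -33118 / 20501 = -1.62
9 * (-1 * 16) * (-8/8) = 144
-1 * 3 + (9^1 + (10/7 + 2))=66/7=9.43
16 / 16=1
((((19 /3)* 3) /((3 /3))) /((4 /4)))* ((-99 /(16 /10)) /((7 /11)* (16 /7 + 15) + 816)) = -9405 /6616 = -1.42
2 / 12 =1 / 6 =0.17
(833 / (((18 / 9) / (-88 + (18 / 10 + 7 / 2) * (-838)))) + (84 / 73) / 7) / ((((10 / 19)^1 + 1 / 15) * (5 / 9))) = -706473488439 / 123370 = -5726460.96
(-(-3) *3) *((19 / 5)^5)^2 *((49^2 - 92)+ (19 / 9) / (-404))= 10294679484539916901 / 789062500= 13046722515.06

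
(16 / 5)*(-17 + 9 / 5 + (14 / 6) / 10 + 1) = -3352 / 75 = -44.69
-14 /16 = -7 /8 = -0.88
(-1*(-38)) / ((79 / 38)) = 1444 / 79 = 18.28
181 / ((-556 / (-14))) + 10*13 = 37407 / 278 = 134.56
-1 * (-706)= 706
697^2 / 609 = 485809 / 609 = 797.72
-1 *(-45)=45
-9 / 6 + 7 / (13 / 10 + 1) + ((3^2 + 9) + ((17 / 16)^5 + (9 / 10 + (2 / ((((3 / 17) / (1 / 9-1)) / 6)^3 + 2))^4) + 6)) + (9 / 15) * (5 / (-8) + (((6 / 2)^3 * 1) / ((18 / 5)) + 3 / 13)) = 27195915271696023758605831697360288537659 / 822595760388843072654448626779741487104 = 33.06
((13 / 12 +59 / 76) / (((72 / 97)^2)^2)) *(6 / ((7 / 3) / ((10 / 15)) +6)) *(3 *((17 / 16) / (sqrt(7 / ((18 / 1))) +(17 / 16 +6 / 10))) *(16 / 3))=398824410905 / 8662082976 - 1994122054525 *sqrt(14) / 432021388428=28.77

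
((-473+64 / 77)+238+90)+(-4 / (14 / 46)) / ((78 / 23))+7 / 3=-62510 / 429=-145.71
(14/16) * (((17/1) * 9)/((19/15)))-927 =-124839/152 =-821.31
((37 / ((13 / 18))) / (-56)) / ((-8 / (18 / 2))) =2997 / 2912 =1.03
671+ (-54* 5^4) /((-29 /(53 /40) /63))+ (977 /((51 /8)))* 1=579601667 /5916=97971.88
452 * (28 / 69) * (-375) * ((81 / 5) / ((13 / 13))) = -25628400 / 23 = -1114278.26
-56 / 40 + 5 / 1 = 18 / 5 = 3.60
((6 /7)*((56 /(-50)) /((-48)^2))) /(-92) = 1 /220800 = 0.00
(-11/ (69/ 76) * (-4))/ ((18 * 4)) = 418/ 621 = 0.67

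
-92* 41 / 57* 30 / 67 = -29.63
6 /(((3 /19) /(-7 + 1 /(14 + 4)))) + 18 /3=-2321 /9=-257.89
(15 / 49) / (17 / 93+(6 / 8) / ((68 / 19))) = 75888 / 97265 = 0.78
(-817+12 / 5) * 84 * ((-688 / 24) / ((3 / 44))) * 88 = 37975739648 / 15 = 2531715976.53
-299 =-299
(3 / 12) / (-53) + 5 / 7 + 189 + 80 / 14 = 290009 / 1484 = 195.42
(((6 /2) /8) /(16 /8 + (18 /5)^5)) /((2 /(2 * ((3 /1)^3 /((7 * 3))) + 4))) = 215625 /106165808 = 0.00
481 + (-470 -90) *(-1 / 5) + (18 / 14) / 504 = 232457 / 392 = 593.00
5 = 5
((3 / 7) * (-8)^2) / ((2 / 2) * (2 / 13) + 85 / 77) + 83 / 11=29.35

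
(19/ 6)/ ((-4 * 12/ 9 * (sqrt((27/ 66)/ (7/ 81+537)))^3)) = -2273084 * sqrt(59818)/ 19683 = -28244.91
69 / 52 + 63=3345 / 52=64.33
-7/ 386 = -0.02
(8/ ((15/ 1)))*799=6392/ 15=426.13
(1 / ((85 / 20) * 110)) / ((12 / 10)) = 1 / 561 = 0.00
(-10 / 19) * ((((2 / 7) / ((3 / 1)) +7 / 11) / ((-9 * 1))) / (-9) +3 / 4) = -0.40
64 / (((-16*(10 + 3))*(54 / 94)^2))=-8836 / 9477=-0.93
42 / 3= 14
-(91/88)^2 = -8281/7744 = -1.07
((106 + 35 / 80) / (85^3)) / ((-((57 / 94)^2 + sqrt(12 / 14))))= 28519168587 / 323076725649500 - 8310096743 * sqrt(42) / 242307544237125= -0.00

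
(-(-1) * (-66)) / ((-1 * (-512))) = -0.13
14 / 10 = 7 / 5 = 1.40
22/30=11/15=0.73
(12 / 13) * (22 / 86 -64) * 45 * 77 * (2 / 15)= -15196104 / 559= -27184.44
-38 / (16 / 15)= -35.62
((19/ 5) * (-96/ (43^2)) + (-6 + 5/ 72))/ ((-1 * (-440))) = -370813/ 26625600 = -0.01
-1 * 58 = -58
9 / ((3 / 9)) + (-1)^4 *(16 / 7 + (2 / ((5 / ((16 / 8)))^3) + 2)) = 31.41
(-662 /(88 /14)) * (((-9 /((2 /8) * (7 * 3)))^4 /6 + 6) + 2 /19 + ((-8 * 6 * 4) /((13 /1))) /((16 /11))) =256089404 /931931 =274.79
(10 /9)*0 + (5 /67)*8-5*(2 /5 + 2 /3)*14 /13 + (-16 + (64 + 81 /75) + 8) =3392551 /65325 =51.93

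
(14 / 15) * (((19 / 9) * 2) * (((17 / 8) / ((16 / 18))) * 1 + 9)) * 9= 32319 / 80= 403.99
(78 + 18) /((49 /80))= 7680 /49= 156.73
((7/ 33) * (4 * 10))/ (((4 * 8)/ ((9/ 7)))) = 15/ 44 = 0.34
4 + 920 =924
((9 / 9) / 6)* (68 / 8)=17 / 12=1.42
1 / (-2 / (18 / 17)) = -9 / 17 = -0.53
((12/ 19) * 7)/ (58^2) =21/ 15979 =0.00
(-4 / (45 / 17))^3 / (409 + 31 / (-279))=-9826 / 1164375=-0.01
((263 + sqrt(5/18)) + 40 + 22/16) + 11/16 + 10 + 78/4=sqrt(10)/6 + 5353/16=335.09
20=20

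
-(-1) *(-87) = -87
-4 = -4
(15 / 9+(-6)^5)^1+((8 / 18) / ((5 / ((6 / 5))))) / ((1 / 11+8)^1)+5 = -51860212 / 6675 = -7769.32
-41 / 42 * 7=-41 / 6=-6.83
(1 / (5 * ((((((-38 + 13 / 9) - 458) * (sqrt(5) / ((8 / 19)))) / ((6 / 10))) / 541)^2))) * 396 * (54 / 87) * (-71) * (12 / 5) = -82929551819913216 / 648142365840625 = -127.95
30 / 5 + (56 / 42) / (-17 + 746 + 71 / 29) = 95483 / 15909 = 6.00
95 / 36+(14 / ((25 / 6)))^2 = 313391 / 22500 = 13.93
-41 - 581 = -622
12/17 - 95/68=-47/68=-0.69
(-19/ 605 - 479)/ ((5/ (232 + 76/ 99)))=-6678473816/ 299475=-22300.61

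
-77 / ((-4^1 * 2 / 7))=539 / 8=67.38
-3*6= -18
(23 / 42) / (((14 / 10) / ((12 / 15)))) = 46 / 147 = 0.31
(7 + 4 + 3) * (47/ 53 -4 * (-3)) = 9562/ 53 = 180.42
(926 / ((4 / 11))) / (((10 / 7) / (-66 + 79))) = 463463 / 20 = 23173.15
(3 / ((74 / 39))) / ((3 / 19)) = 741 / 74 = 10.01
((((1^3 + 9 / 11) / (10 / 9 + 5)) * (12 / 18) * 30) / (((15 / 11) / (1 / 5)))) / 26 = 24 / 715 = 0.03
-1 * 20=-20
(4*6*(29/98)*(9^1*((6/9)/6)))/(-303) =-116/4949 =-0.02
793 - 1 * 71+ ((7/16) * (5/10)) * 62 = 11769/16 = 735.56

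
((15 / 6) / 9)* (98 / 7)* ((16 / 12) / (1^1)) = 140 / 27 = 5.19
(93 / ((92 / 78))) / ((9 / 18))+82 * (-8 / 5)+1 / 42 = 128089 / 4830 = 26.52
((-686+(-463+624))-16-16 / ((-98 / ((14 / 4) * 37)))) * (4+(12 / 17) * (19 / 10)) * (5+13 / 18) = -28361153 / 1785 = -15888.60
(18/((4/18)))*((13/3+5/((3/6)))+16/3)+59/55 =87674/55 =1594.07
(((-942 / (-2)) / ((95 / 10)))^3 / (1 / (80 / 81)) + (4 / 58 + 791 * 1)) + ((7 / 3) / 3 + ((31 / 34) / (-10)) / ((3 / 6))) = 36871789436791 / 304333830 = 121155.74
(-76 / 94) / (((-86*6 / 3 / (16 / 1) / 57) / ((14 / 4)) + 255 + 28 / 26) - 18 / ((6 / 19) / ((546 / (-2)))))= -394212 / 7712032459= -0.00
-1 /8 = -0.12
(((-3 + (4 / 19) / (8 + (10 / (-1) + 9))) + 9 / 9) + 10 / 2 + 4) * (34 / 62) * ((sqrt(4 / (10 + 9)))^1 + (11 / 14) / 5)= 34969 / 57722 + 31790 * sqrt(19) / 78337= 2.37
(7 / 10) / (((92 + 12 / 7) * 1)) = 49 / 6560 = 0.01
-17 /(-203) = 17 /203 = 0.08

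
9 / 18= 1 / 2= 0.50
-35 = -35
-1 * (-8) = 8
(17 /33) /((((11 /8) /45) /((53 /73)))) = 12.24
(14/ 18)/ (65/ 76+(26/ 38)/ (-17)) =9044/ 9477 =0.95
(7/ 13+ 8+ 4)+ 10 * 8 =1203/ 13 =92.54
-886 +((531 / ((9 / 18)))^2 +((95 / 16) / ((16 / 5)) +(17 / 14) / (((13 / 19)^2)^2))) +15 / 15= 57679618734029 / 51181312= 1126966.40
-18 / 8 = -9 / 4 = -2.25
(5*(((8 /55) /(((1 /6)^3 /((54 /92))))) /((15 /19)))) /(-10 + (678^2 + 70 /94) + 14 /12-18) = 41663808 /163973766715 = 0.00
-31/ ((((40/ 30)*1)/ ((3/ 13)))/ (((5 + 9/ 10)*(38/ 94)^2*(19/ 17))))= -112905999/ 19527560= -5.78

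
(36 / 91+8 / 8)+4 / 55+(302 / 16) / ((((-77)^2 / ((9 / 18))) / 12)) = 2292937 / 1541540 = 1.49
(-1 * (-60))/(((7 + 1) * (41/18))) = 135/41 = 3.29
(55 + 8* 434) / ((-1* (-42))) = 3527 / 42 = 83.98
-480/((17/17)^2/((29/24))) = -580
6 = 6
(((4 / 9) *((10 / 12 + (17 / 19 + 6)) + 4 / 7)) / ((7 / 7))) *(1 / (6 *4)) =6623 / 43092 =0.15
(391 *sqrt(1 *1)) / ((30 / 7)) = 2737 / 30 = 91.23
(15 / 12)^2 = 25 / 16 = 1.56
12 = 12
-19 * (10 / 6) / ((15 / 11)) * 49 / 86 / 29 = -10241 / 22446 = -0.46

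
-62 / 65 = -0.95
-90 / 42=-15 / 7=-2.14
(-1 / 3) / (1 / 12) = -4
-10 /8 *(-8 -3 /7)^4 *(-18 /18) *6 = 181760415 /4802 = 37850.98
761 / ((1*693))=761 / 693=1.10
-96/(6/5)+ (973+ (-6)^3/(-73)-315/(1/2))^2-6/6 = 637383376/5329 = 119606.56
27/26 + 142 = 3719/26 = 143.04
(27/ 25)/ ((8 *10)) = 27/ 2000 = 0.01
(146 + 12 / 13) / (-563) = -1910 / 7319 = -0.26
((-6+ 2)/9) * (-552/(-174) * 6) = -736/87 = -8.46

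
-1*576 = -576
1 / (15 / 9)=3 / 5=0.60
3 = 3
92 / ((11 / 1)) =92 / 11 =8.36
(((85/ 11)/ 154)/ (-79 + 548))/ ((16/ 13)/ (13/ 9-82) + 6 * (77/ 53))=42459625/ 3453406596948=0.00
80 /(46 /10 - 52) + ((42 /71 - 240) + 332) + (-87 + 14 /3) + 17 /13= 2160854 /218751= 9.88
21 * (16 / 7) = 48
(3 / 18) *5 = 5 / 6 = 0.83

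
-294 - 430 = -724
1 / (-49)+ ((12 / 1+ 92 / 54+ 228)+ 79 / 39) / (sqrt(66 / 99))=-1 / 49+ 85549 *sqrt(6) / 702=298.49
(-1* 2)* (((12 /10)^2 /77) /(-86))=36 /82775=0.00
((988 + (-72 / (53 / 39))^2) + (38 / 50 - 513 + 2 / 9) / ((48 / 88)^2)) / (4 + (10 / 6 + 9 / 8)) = 94381382488 / 309060225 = 305.38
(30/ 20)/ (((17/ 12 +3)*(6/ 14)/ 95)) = 3990/ 53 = 75.28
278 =278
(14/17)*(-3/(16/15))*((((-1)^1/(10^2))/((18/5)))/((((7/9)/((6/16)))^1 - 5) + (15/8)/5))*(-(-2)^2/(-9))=-21/18734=-0.00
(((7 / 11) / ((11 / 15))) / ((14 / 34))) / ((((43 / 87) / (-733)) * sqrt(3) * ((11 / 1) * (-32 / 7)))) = 37943745 * sqrt(3) / 1831456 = 35.88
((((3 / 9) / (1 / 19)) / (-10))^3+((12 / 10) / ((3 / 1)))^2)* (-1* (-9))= -0.85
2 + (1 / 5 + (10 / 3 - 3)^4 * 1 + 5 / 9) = 1121 / 405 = 2.77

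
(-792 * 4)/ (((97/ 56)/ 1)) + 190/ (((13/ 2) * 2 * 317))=-1828.90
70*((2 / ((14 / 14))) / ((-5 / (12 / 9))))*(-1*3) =112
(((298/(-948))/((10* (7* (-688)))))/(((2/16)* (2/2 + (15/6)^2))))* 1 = 149/20687730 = 0.00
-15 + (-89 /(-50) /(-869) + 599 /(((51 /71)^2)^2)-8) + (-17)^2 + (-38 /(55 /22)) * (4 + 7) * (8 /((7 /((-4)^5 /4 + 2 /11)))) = 15108686012208401 /293947983450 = 51399.18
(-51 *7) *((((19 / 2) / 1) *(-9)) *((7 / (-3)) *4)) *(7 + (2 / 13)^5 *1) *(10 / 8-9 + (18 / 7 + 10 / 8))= 2908880698185 / 371293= 7834461.46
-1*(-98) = 98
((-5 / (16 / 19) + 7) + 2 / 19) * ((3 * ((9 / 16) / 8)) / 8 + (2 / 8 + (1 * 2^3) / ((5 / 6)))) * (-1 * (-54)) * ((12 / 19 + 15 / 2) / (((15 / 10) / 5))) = 49922523585 / 2957312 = 16881.05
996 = 996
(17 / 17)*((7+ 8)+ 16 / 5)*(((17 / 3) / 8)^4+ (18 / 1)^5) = 34390142.18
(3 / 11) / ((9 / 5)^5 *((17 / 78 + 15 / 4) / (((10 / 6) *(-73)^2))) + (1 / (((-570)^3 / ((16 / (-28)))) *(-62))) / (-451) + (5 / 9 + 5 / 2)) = 0.09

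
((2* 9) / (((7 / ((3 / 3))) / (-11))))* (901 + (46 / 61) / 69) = -1554630 / 61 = -25485.74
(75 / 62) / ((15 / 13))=65 / 62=1.05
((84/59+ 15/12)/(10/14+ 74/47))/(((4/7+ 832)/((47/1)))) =1453193/22035792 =0.07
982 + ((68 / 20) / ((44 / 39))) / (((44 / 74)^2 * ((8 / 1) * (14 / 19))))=11728341613 / 11925760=983.45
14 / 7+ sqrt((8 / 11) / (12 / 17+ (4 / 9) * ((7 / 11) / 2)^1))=6 * sqrt(12121) / 713+ 2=2.93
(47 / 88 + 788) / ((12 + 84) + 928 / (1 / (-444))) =-9913 / 5178624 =-0.00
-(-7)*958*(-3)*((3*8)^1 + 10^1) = -684012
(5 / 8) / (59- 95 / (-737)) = 3685 / 348624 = 0.01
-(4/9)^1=-0.44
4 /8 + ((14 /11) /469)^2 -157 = -170011889 /1086338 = -156.50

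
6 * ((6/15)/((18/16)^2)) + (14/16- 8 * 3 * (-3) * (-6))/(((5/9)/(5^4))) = -523814827/1080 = -485013.73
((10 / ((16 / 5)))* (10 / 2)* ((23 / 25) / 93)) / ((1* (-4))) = -115 / 2976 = -0.04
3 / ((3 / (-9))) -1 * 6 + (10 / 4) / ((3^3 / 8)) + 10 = -115 / 27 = -4.26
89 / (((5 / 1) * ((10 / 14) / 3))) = 1869 / 25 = 74.76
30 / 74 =15 / 37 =0.41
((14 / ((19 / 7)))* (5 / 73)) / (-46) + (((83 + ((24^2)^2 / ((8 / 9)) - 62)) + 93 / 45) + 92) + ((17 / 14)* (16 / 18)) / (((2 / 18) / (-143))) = 1245965689337 / 3349605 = 371973.92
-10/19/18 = -5/171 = -0.03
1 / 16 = 0.06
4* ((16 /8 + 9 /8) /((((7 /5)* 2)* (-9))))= -125 /252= -0.50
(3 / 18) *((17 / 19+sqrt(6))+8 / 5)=sqrt(6) / 6+79 / 190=0.82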